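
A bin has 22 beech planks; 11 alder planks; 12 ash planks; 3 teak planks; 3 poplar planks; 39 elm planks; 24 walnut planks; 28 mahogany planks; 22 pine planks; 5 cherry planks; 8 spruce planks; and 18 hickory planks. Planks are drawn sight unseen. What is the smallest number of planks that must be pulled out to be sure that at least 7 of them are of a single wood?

An adversary could hand out at most 6 planks per wood (teak, poplar, cherry run out sooner): 6 + 6 + 6 + 3 + 3 + 6 + 6 + 6 + 6 + 5 + 6 + 6 = 65 planks and still no wood has 7.
One more plank lands in a wood already at 6, so 66 draws are enough and 65 are not.

66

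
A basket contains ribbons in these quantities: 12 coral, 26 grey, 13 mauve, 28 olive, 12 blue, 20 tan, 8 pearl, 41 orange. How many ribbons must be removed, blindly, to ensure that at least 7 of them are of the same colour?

The 8 colours are the holes; the ribbons drawn are the pigeons.
To avoid 7 of any one colour, the worst case takes at most 6 of each colour.
That gives 6 + 6 + 6 + 6 + 6 + 6 + 6 + 6 = 48 ribbons with no colour reaching 7.
The next ribbon forces some colour to 7, so 48 + 1 = 49.

49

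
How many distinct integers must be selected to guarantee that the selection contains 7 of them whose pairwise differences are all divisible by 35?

211

Integers whose pairwise differences are multiples of 35 are exactly those sharing a remainder mod 35. The 35 residue classes mod 35 are the pigeonholes.
With 210 integers one could put 6 in each residue class and have no class reach 7.
The 211th integer pushes some class to 7, so 35·6 + 1 = 211.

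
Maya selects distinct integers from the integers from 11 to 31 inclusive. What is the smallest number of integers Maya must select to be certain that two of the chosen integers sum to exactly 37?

14

A set avoiding the sum 37 can contain at most one of each pair {x, 37−x}, plus the 5 elements whose complement lies outside the range.
The integers 19, …, 31 (13 of them) are such a set: any two sum to at least 19+20 = 39 > 37.
Pigeonhole: any 14th integer completes one of the 8 pairs, so 14 choices force a sum of 37.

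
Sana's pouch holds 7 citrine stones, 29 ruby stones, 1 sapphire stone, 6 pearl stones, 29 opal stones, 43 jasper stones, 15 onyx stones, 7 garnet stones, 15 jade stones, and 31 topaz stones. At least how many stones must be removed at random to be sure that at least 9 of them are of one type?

By pigeonhole, the 10 types are the holes; the stones drawn are the pigeons.
To avoid 9 of any one type, the worst case takes at most 8 of each type, or every stone of a type that has fewer than 8.
That gives 7 + 8 + 1 + 6 + 8 + 8 + 8 + 7 + 8 + 8 = 69 stones with no type reaching 9.
The next stone forces some type to 9, so 69 + 1 = 70.

70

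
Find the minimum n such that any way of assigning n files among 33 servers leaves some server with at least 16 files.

With 495 files one could put exactly 15 in each of the 33 servers, and no server would reach 16.
By the pigeonhole principle, one more file must land in a server that already has 15, giving it 16.
So 33 × 15 + 1 = 496 files are required.

496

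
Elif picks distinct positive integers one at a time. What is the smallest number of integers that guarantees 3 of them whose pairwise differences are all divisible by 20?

41

Integers whose pairwise differences are multiples of 20 are exactly those sharing a remainder mod 20. Pigeonhole: the 20 residue classes mod 20 are the pigeonholes.
With 40 integers one could put 2 in each residue class and have no class reach 3.
The 41st integer pushes some class to 3, so 20·2 + 1 = 41.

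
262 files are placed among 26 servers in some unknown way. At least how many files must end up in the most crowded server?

The 26 servers are the holes and the 262 files are the pigeons.
If every server held at most 10 files, the total would be at most 26 × 10 = 260, which is less than 262.
So some server holds at least ⌈262/26⌉ = 11 files.

11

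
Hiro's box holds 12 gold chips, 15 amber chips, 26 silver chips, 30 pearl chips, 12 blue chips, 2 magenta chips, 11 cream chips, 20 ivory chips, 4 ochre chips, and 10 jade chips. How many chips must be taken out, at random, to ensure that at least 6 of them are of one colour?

The 10 colours are the holes; the chips drawn are the pigeons.
To avoid 6 of any one colour, the worst case takes at most 5 of each colour, or every chip of a colour that has fewer than 5.
That gives 5 + 5 + 5 + 5 + 5 + 2 + 5 + 5 + 4 + 5 = 46 chips with no colour reaching 6.
The next chip forces some colour to 6, so 46 + 1 = 47.

47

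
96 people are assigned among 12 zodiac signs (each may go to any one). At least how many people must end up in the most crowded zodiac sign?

8

The 12 zodiac signs are the holes and the 96 people are the pigeons.
If every zodiac sign held at most 7 people, the total would be at most 12 × 7 = 84, which is less than 96.
So some zodiac sign holds at least ⌈96/12⌉ = 8 people.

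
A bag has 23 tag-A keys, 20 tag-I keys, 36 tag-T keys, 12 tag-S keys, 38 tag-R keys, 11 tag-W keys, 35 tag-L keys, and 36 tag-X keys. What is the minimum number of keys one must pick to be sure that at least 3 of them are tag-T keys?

178

In the worst case for collecting tag-T keys, every non-tag-T key comes out first.
There are 23 + 20 + 12 + 38 + 11 + 35 + 36 = 175 non-tag-T keys altogether.
After those, each further key must be tag-T, so 175 + 3 = 178 draws guarantee 3 tag-T keys.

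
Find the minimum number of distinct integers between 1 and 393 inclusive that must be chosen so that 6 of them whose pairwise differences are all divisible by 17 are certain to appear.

86

Integers whose pairwise differences are multiples of 17 are exactly those sharing a remainder mod 17. By the pigeonhole principle, the 17 residue classes mod 17 are the pigeonholes.
With 85 integers one could put 5 in each residue class and have no class reach 6.
The 86th integer pushes some class to 6, so 17·5 + 1 = 86.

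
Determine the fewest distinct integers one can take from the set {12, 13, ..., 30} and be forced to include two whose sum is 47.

A set avoiding the sum 47 can contain at most one of each pair {x, 47−x}, plus the 5 elements whose complement lies outside the range.
The integers 12, …, 23 (12 of them) are such a set: any two sum to at least 12+13 = 25 and at most 22+23 = 45 < 47.
Any 13th integer completes one of the 7 pairs, so 13 choices force a sum of 47.

13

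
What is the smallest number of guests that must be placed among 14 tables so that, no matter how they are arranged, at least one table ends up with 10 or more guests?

With 126 guests one could put exactly 9 in each of the 14 tables, and no table would reach 10.
Pigeonhole: one more guest must land in a table that already has 9, giving it 10.
So 14 × 9 + 1 = 127 guests are required.

127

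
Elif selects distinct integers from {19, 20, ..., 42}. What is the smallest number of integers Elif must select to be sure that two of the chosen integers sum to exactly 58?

15

Two chosen integers sum to 58 exactly when both halves of some pair {x, 58−x} with 19 ≤ x ≤ 58−x ≤ 39 are chosen — 10 such pairs.
The remaining 4 elements (those with no distinct partner in range) can never complete a 58-sum, so the worst case takes all of them and one from each pair: 4 + 10 = 14.
Pigeonhole: the 15th integer has to be the second member of some pair, so 14 + 1 = 15.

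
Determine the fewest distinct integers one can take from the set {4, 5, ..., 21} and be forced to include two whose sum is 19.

Group the elements by complementary pair {x, 19−x}: {4,15}, {5,14}, {6,13}, …, giving 6 two-element pairs and 6 integers whose partner 19−x falls outside [4,21].
Treating each of those 12 groups as a pigeonhole, one can pick one integer per group — 12 integers — with no two summing to 19.
The 13th integer lands in an occupied pair, forcing a sum of 19.

13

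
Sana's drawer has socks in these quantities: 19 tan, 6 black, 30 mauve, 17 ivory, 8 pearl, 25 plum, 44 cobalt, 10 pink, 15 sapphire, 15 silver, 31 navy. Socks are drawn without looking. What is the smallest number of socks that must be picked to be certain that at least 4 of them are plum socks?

In the worst case for collecting plum socks, every non-plum sock comes out first.
There are 19 + 6 + 30 + 17 + 8 + 44 + 10 + 15 + 15 + 31 = 195 non-plum socks altogether.
After those, each further sock must be plum, so 195 + 4 = 199 draws guarantee 4 plum socks.

199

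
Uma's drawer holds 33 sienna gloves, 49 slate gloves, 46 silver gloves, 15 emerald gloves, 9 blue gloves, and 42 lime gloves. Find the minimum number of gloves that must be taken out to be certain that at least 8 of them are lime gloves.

160

In the worst case for collecting lime gloves, every non-lime glove comes out first.
There are 33 + 49 + 46 + 15 + 9 = 152 non-lime gloves altogether.
After those, each further glove must be lime, so 152 + 8 = 160 draws guarantee 8 lime gloves.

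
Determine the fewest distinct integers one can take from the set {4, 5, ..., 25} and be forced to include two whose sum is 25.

14

Group the elements by complementary pair {x, 25−x}: {4,21}, {5,20}, {6,19}, …, giving 9 two-element pairs and 4 integers whose partner 25−x falls outside [4,25].
By pigeonhole, treating each of those 13 groups as a pigeonhole, one can pick one integer per group — 13 integers — with no two summing to 25.
The 14th integer lands in an occupied pair, forcing a sum of 25.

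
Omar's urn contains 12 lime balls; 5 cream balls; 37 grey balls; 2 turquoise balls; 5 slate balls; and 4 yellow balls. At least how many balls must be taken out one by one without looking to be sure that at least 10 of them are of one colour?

35

The 6 colours are the holes; the balls drawn are the pigeons.
To avoid 10 of any one colour, the worst case takes at most 9 of each colour, or every ball of a colour that has fewer than 9.
That gives 9 + 5 + 9 + 2 + 5 + 4 = 34 balls with no colour reaching 10.
The next ball forces some colour to 10, so 34 + 1 = 35.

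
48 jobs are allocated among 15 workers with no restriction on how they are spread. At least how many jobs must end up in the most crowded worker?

By pigeonhole, the 15 workers are the holes and the 48 jobs are the pigeons.
If every worker held at most 3 jobs, the total would be at most 15 × 3 = 45, which is less than 48.
So some worker holds at least ⌈48/15⌉ = 4 jobs.

4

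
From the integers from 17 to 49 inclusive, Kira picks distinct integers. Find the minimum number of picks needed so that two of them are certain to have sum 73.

21

Group the elements by complementary pair {x, 73−x}: {24,49}, {25,48}, {26,47}, …, giving 13 two-element pairs and 7 integers whose partner 73−x falls outside [17,49].
By pigeonhole, treating each of those 20 groups as a pigeonhole, one can pick one integer per group — 20 integers — with no two summing to 73.
The 21st integer lands in an occupied pair, forcing a sum of 73.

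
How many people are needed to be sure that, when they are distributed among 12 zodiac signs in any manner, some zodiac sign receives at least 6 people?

With 60 people one could put exactly 5 in each of the 12 zodiac signs, and no zodiac sign would reach 6.
Pigeonhole: one more person must land in a zodiac sign that already has 5, giving it 6.
So 12 × 5 + 1 = 61 people are required.

61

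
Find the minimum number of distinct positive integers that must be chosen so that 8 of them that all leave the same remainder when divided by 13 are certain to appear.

92

The 13 residue classes mod 13 are the pigeonholes.
With 91 integers one could put 7 in each residue class and have no class reach 8.
The 92nd integer pushes some class to 8, so 13·7 + 1 = 92.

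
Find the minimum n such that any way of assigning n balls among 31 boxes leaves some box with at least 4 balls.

94

With 93 balls one could put exactly 3 in each of the 31 boxes, and no box would reach 4.
One more ball must land in a box that already has 3, giving it 4.
So 31 × 3 + 1 = 94 balls are required.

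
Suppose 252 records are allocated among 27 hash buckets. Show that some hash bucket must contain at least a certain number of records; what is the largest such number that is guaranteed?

By the pigeonhole principle, the 27 hash buckets are the holes and the 252 records are the pigeons.
If every hash bucket held at most 9 records, the total would be at most 27 × 9 = 243, which is less than 252.
So some hash bucket holds at least ⌈252/27⌉ = 10 records.

10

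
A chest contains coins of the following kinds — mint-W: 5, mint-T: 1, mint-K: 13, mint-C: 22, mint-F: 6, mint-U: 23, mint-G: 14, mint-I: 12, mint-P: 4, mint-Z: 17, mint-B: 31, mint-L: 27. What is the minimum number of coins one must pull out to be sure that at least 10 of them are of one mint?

89

By pigeonhole, put each drawn coin into a box by mint. The largest draw with every box below 10 takes min(count, 9) from each mint; mints with fewer than 9 contribute all they have.
Σ min(cᵢ, 9) = 5 + 1 + 9 + 9 + 6 + 9 + 9 + 9 + 4 + 9 + 9 + 9 = 88.
Draw number 88 + 1 = 89 must push one box to 10.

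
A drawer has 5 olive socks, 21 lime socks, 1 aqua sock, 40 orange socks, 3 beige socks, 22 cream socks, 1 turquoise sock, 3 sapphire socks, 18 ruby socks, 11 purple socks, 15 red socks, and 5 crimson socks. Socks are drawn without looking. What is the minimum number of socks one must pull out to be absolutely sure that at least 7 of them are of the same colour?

55

An adversary could hand out at most 6 socks per colour (6 colours run out sooner): 5 + 6 + 1 + 6 + 3 + 6 + 1 + 3 + 6 + 6 + 6 + 5 = 54 socks and still no colour has 7.
One more sock lands in a colour already at 6, so 55 draws are enough and 54 are not.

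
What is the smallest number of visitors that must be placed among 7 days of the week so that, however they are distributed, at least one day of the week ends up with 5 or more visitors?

29

With 28 visitors one could put exactly 4 in each of the 7 days of the week, and no day of the week would reach 5.
Pigeonhole: one more visitor must land in a day of the week that already has 4, giving it 5.
So 7 × 4 + 1 = 29 visitors are required.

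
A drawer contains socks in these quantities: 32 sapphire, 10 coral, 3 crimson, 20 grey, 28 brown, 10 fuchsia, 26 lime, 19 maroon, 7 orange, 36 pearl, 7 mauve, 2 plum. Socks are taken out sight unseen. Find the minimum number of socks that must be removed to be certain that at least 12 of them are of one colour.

Put each drawn sock into a box by colour. The largest draw with every box below 12 takes min(count, 11) from each colour; colours with fewer than 11 contribute all they have.
Σ min(cᵢ, 11) = 11 + 10 + 3 + 11 + 11 + 10 + 11 + 11 + 7 + 11 + 7 + 2 = 105.
Draw number 105 + 1 = 106 must push one box to 12.

106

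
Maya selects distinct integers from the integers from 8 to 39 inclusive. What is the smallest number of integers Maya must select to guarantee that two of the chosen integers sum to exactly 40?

A set avoiding the sum 40 can contain at most one of each pair {x, 40−x}, plus the 8 elements whose complement lies outside the range or equal to its own complement.
The integers 20, …, 39 (20 of them) are such a set: any two sum to at least 20+21 = 41 > 40.
By pigeonhole, any 21st integer completes one of the 12 pairs, so 21 choices force a sum of 40.

21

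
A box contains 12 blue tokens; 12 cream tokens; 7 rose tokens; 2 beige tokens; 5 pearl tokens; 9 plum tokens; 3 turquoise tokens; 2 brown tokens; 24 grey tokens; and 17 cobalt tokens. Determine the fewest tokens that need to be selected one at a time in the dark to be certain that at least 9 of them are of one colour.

An adversary could hand out at most 8 tokens per colour (5 colours run out sooner): 8 + 8 + 7 + 2 + 5 + 8 + 3 + 2 + 8 + 8 = 59 tokens and still no colour has 9.
One more token lands in a colour already at 8, so 60 draws are enough and 59 are not.

60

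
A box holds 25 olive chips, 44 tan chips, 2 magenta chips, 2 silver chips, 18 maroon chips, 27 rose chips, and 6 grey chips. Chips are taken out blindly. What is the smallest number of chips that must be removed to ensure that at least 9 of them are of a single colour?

The 7 colours are the holes; the chips drawn are the pigeons.
To avoid 9 of any one colour, the worst case takes at most 8 of each colour, or every chip of a colour that has fewer than 8.
That gives 8 + 8 + 2 + 2 + 8 + 8 + 6 = 42 chips with no colour reaching 9.
The next chip forces some colour to 9, so 42 + 1 = 43.

43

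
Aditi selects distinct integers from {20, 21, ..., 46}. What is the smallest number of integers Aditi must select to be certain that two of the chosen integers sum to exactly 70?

17

A set avoiding the sum 70 can contain at most one of each pair {x, 70−x}, plus the 5 elements whose complement lies outside the range or equal to its own complement.
The integers 20, …, 35 (16 of them) are such a set: any two sum to at least 20+21 = 41 and at most 34+35 = 69 < 70.
Any 17th integer completes one of the 11 pairs, so 17 choices force a sum of 70.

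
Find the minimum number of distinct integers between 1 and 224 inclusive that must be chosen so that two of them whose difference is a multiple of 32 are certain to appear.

33

Integers whose pairwise differences are multiples of 32 are exactly those sharing a remainder mod 32. By the pigeonhole principle, the 32 residue classes mod 32 are the pigeonholes.
With 32 integers one could put 1 in each residue class and have no class reach 2.
The 33rd integer pushes some class to 2, so 32·1 + 1 = 33.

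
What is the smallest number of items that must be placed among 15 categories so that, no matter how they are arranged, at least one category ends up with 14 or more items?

196

With 195 items one could put exactly 13 in each of the 15 categories, and no category would reach 14.
One more item must land in a category that already has 13, giving it 14.
So 15 × 13 + 1 = 196 items are required.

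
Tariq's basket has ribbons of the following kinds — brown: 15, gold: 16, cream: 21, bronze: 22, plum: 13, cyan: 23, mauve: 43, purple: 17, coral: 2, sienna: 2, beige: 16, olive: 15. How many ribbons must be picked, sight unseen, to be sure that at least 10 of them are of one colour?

Pigeonhole: the 12 colours are the holes; the ribbons drawn are the pigeons.
To avoid 10 of any one colour, the worst case takes at most 9 of each colour, or every ribbon of a colour that has fewer than 9.
That gives 9 + 9 + 9 + 9 + 9 + 9 + 9 + 9 + 2 + 2 + 9 + 9 = 94 ribbons with no colour reaching 10.
The next ribbon forces some colour to 10, so 94 + 1 = 95.

95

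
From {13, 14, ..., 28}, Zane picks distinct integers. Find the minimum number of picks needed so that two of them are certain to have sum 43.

Two chosen integers sum to 43 exactly when both halves of some pair {x, 43−x} with 15 ≤ x ≤ 43−x ≤ 28 are chosen — 7 such pairs.
The remaining 2 elements (those with no distinct partner in range) can never complete a 43-sum, so the worst case takes all of them and one from each pair: 2 + 7 = 9.
The 10th integer has to be the second member of some pair, so 9 + 1 = 10.

10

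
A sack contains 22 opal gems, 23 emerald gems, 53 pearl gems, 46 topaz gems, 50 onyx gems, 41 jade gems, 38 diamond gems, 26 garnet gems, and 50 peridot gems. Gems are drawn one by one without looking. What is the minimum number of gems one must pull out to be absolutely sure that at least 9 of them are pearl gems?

In the worst case for collecting pearl gems, every non-pearl gem comes out first.
There are 22 + 23 + 46 + 50 + 41 + 38 + 26 + 50 = 296 non-pearl gems altogether.
After those, each further gem must be pearl, so 296 + 9 = 305 draws guarantee 9 pearl gems.

305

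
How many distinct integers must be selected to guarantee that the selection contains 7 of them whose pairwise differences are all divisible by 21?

127

Integers whose pairwise differences are multiples of 21 are exactly those sharing a remainder mod 21. The 21 residue classes mod 21 are the pigeonholes.
With 126 integers one could put 6 in each residue class and have no class reach 7.
The 127th integer pushes some class to 7, so 21·6 + 1 = 127.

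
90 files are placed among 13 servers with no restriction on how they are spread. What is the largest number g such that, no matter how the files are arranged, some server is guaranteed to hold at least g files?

7

By the pigeonhole principle, the 13 servers are the holes and the 90 files are the pigeons.
If every server held at most 6 files, the total would be at most 13 × 6 = 78, which is less than 90.
So some server holds at least ⌈90/13⌉ = 7 files.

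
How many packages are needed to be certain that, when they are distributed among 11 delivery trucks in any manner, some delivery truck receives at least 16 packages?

166

With 165 packages one could put exactly 15 in each of the 11 delivery trucks, and no delivery truck would reach 16.
By the pigeonhole principle, one more package must land in a delivery truck that already has 15, giving it 16.
So 11 × 15 + 1 = 166 packages are required.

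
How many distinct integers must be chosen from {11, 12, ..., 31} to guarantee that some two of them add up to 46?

14

A set avoiding the sum 46 can contain at most one of each pair {x, 46−x}, plus the 5 elements whose complement lies outside the range or equal to its own complement.
The integers 11, …, 23 (13 of them) are such a set: any two sum to at least 11+12 = 23 and at most 22+23 = 45 < 46.
Any 14th integer completes one of the 8 pairs, so 14 choices force a sum of 46.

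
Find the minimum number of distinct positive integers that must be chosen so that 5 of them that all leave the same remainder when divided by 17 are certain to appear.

69

By pigeonhole, the 17 residue classes mod 17 are the pigeonholes.
With 68 integers one could put 4 in each residue class and have no class reach 5.
The 69th integer pushes some class to 5, so 17·4 + 1 = 69.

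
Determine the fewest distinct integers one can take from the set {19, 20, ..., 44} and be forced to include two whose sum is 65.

15

A set avoiding the sum 65 can contain at most one of each pair {x, 65−x}, plus the 2 elements whose complement lies outside the range.
The integers 19, …, 32 (14 of them) are such a set: any two sum to at least 19+20 = 39 and at most 31+32 = 63 < 65.
Pigeonhole: any 15th integer completes one of the 12 pairs, so 15 choices force a sum of 65.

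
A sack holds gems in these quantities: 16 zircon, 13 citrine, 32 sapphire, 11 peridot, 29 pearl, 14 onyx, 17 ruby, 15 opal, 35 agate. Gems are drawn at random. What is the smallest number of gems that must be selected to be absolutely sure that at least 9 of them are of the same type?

The 9 types are the holes; the gems drawn are the pigeons.
To avoid 9 of any one type, the worst case takes at most 8 of each type.
That gives 8 + 8 + 8 + 8 + 8 + 8 + 8 + 8 + 8 = 72 gems with no type reaching 9.
The next gem forces some type to 9, so 72 + 1 = 73.

73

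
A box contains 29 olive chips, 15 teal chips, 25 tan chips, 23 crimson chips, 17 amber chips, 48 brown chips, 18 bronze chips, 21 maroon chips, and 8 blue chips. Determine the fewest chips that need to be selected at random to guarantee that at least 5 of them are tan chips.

In the worst case for collecting tan chips, every non-tan chip comes out first.
There are 29 + 15 + 23 + 17 + 48 + 18 + 21 + 8 = 179 non-tan chips altogether.
After those, each further chip must be tan, so 179 + 5 = 184 draws guarantee 5 tan chips.

184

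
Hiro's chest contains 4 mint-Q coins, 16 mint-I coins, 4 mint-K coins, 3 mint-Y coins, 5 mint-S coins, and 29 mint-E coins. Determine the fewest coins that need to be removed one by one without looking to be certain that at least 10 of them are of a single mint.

Put each drawn coin into a box by mint. The largest draw with every box below 10 takes min(count, 9) from each mint; mints with fewer than 9 contribute all they have.
Σ min(cᵢ, 9) = 4 + 9 + 4 + 3 + 5 + 9 = 34.
Draw number 34 + 1 = 35 must push one box to 10.

35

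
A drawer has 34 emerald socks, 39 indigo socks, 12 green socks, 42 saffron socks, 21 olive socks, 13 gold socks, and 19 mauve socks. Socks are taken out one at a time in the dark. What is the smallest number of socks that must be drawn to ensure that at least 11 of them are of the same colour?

An adversary could hand out at most 10 socks per colour: 10 + 10 + 10 + 10 + 10 + 10 + 10 = 70 socks and still no colour has 11.
One more sock lands in a colour already at 10, so 71 draws are enough and 70 are not.

71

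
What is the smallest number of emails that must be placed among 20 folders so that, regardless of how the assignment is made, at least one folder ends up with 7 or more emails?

With 120 emails one could put exactly 6 in each of the 20 folders, and no folder would reach 7.
By pigeonhole, one more email must land in a folder that already has 6, giving it 7.
So 20 × 6 + 1 = 121 emails are required.

121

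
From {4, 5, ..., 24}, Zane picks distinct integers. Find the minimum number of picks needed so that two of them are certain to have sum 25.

13

Two chosen integers sum to 25 exactly when both halves of some pair {x, 25−x} with 4 ≤ x ≤ 25−x ≤ 21 are chosen — 9 such pairs.
The remaining 3 elements (those with no distinct partner in range) can never complete a 25-sum, so the worst case takes all of them and one from each pair: 3 + 9 = 12.
The 13th integer has to be the second member of some pair, so 12 + 1 = 13.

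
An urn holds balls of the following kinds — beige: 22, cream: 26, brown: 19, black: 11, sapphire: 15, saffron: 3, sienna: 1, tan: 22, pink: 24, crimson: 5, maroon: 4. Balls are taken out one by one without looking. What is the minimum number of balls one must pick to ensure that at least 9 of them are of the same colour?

70

An adversary could hand out at most 8 balls per colour (4 colours run out sooner): 8 + 8 + 8 + 8 + 8 + 3 + 1 + 8 + 8 + 5 + 4 = 69 balls and still no colour has 9.
One more ball lands in a colour already at 8, so 70 draws are enough and 69 are not.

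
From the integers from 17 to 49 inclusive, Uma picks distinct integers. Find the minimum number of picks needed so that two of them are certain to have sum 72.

Two chosen integers sum to 72 exactly when both halves of some pair {x, 72−x} with 23 ≤ x ≤ 72−x ≤ 49 are chosen — 13 such pairs.
The remaining 7 elements (those with no distinct partner in range) can never complete a 72-sum, so the worst case takes all of them and one from each pair: 7 + 13 = 20.
The 21st integer has to be the second member of some pair, so 20 + 1 = 21.

21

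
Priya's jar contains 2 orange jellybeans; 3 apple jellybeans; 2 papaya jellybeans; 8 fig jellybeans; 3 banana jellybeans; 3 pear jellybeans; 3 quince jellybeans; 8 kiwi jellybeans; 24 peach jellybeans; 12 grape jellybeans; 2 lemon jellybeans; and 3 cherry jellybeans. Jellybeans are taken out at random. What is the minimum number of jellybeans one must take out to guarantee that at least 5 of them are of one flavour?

38

By pigeonhole, the 12 flavours are the holes; the jellybeans drawn are the pigeons.
To avoid 5 of any one flavour, the worst case takes at most 4 of each flavour, or every jellybean of a flavour that has fewer than 4.
That gives 2 + 3 + 2 + 4 + 3 + 3 + 3 + 4 + 4 + 4 + 2 + 3 = 37 jellybeans with no flavour reaching 5.
The next jellybean forces some flavour to 5, so 37 + 1 = 38.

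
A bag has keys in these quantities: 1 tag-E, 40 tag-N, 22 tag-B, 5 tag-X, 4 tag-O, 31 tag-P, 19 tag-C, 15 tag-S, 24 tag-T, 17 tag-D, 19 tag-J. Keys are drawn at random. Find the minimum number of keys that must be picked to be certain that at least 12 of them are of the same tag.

99

By the pigeonhole principle, the 11 tags are the holes; the keys drawn are the pigeons.
To avoid 12 of any one tag, the worst case takes at most 11 of each tag, or every key of a tag that has fewer than 11.
That gives 1 + 11 + 11 + 5 + 4 + 11 + 11 + 11 + 11 + 11 + 11 = 98 keys with no tag reaching 12.
The next key forces some tag to 12, so 98 + 1 = 99.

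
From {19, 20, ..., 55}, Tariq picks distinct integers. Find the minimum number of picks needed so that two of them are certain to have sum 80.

Group the elements by complementary pair {x, 80−x}: {25,55}, {26,54}, {27,53}, …, giving 15 two-element pairs, the single value 40 (it cannot pair with itself since the integers are distinct), and 6 integers whose partner 80−x falls outside [19,55].
Pigeonhole: treating each of those 22 groups as a pigeonhole, one can pick one integer per group — 22 integers — with no two summing to 80.
The 23rd integer lands in an occupied pair, forcing a sum of 80.

23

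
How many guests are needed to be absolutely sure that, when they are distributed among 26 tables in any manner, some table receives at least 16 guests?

With 390 guests one could put exactly 15 in each of the 26 tables, and no table would reach 16.
One more guest must land in a table that already has 15, giving it 16.
So 26 × 15 + 1 = 391 guests are required.

391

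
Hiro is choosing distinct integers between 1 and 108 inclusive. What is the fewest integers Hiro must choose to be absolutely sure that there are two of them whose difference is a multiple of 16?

17

Integers whose pairwise differences are multiples of 16 are exactly those sharing a remainder mod 16. The 16 residue classes mod 16 are the pigeonholes.
With 16 integers one could put 1 in each residue class and have no class reach 2.
The 17th integer pushes some class to 2, so 16·1 + 1 = 17.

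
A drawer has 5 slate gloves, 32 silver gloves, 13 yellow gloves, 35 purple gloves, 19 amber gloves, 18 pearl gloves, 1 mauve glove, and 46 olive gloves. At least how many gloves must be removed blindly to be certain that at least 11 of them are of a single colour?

By the pigeonhole principle, put each drawn glove into a box by colour. The largest draw with every box below 11 takes min(count, 10) from each colour; colours with fewer than 10 contribute all they have.
Σ min(cᵢ, 10) = 5 + 10 + 10 + 10 + 10 + 10 + 1 + 10 = 66.
Draw number 66 + 1 = 67 must push one box to 11.

67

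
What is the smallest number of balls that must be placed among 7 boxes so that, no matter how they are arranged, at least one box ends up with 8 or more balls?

50

With 49 balls one could put exactly 7 in each of the 7 boxes, and no box would reach 8.
One more ball must land in a box that already has 7, giving it 8.
So 7 × 7 + 1 = 50 balls are required.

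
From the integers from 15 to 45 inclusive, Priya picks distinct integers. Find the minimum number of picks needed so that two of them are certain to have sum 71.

Two chosen integers sum to 71 exactly when both halves of some pair {x, 71−x} with 26 ≤ x ≤ 71−x ≤ 45 are chosen — 10 such pairs.
The remaining 11 elements (those with no distinct partner in range) can never complete a 71-sum, so the worst case takes all of them and one from each pair: 11 + 10 = 21.
By pigeonhole, the 22nd integer has to be the second member of some pair, so 21 + 1 = 22.

22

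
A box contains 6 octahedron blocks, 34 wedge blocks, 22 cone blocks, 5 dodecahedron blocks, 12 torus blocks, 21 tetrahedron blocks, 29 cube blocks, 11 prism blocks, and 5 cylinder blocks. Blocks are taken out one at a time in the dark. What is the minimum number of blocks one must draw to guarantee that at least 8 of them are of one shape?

59

The 9 shapes are the holes; the blocks drawn are the pigeons.
To avoid 8 of any one shape, the worst case takes at most 7 of each shape, or every block of a shape that has fewer than 7.
That gives 6 + 7 + 7 + 5 + 7 + 7 + 7 + 7 + 5 = 58 blocks with no shape reaching 8.
The next block forces some shape to 8, so 58 + 1 = 59.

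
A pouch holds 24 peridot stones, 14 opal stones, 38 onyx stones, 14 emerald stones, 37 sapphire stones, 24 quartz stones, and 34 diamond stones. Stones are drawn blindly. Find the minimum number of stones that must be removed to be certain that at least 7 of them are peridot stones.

168

In the worst case for collecting peridot stones, every non-peridot stone comes out first.
There are 14 + 38 + 14 + 37 + 24 + 34 = 161 non-peridot stones altogether.
After those, each further stone must be peridot, so 161 + 7 = 168 draws guarantee 7 peridot stones.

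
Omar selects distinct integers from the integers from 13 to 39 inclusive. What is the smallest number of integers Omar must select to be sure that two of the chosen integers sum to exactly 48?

17

Two chosen integers sum to 48 exactly when both halves of some pair {x, 48−x} with 13 ≤ x ≤ 48−x ≤ 35 are chosen — 11 such pairs.
The remaining 5 elements (those with no distinct partner in range) can never complete a 48-sum, so the worst case takes all of them and one from each pair: 5 + 11 = 16.
The 17th integer has to be the second member of some pair, so 16 + 1 = 17.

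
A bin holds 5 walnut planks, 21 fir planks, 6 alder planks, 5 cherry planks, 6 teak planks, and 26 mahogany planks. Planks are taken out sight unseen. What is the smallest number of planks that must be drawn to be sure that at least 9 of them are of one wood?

39

Put each drawn plank into a box by wood. The largest draw with every box below 9 takes min(count, 8) from each wood; woods with fewer than 8 contribute all they have.
Σ min(cᵢ, 8) = 5 + 8 + 6 + 5 + 6 + 8 = 38.
Draw number 38 + 1 = 39 must push one box to 9.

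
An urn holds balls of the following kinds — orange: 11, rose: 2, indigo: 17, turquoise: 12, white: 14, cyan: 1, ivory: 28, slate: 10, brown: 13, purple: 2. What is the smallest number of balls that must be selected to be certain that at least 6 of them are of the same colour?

41

By pigeonhole, put each drawn ball into a box by colour. The largest draw with every box below 6 takes min(count, 5) from each colour; colours with fewer than 5 contribute all they have.
Σ min(cᵢ, 5) = 5 + 2 + 5 + 5 + 5 + 1 + 5 + 5 + 5 + 2 = 40.
Draw number 40 + 1 = 41 must push one box to 6.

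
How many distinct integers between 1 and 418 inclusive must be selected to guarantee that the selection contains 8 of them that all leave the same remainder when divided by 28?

197

By the pigeonhole principle, the 28 residue classes mod 28 are the pigeonholes.
With 196 integers one could put 7 in each residue class and have no class reach 8.
The 197th integer pushes some class to 8, so 28·7 + 1 = 197.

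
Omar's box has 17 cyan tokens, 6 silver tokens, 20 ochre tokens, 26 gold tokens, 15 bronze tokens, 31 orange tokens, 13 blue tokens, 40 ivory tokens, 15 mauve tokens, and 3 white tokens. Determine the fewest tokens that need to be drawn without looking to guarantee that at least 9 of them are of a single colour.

An adversary could hand out at most 8 tokens per colour (silver, white run out sooner): 8 + 6 + 8 + 8 + 8 + 8 + 8 + 8 + 8 + 3 = 73 tokens and still no colour has 9.
One more token lands in a colour already at 8, so 74 draws are enough and 73 are not.

74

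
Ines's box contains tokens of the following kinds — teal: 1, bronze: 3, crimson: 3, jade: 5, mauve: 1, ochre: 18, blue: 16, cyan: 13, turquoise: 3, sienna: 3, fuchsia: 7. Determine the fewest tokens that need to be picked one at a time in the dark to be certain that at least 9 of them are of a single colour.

Put each drawn token into a box by colour. The largest draw with every box below 9 takes min(count, 8) from each colour; colours with fewer than 8 contribute all they have.
Σ min(cᵢ, 8) = 1 + 3 + 3 + 5 + 1 + 8 + 8 + 8 + 3 + 3 + 7 = 50.
Draw number 50 + 1 = 51 must push one box to 9.

51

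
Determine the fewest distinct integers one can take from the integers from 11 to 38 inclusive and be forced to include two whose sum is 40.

Two chosen integers sum to 40 exactly when both halves of some pair {x, 40−x} with 11 ≤ x ≤ 40−x ≤ 29 are chosen — 9 such pairs.
The remaining 10 elements (those with no distinct partner in range) can never complete a 40-sum, so the worst case takes all of them and one from each pair: 10 + 9 = 19.
By pigeonhole, the 20th integer has to be the second member of some pair, so 19 + 1 = 20.

20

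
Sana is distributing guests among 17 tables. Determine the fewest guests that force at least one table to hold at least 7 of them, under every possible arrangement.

With 102 guests one could put exactly 6 in each of the 17 tables, and no table would reach 7.
One more guest must land in a table that already has 6, giving it 7.
So 17 × 6 + 1 = 103 guests are required.

103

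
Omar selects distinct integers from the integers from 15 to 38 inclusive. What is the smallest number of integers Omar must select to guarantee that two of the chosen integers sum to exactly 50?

15

A set avoiding the sum 50 can contain at most one of each pair {x, 50−x}, plus the 4 elements whose complement lies outside the range or equal to its own complement.
The integers 25, …, 38 (14 of them) are such a set: any two sum to at least 25+26 = 51 > 50.
Pigeonhole: any 15th integer completes one of the 10 pairs, so 15 choices force a sum of 50.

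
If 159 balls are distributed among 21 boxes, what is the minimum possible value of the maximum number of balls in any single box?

The 21 boxes are the holes and the 159 balls are the pigeons.
If every box held at most 7 balls, the total would be at most 21 × 7 = 147, which is less than 159.
So some box holds at least ⌈159/21⌉ = 8 balls.

8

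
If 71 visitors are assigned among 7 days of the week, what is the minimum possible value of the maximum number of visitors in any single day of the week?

By the pigeonhole principle, the 7 days of the week are the holes and the 71 visitors are the pigeons.
If every day of the week held at most 10 visitors, the total would be at most 7 × 10 = 70, which is less than 71.
So some day of the week holds at least ⌈71/7⌉ = 11 visitors.

11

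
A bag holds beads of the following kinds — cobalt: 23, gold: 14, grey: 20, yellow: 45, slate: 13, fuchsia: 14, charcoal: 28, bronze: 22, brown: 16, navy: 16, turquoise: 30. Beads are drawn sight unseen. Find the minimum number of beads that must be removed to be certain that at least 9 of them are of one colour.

89

An adversary could hand out at most 8 beads per colour: 8 + 8 + 8 + 8 + 8 + 8 + 8 + 8 + 8 + 8 + 8 = 88 beads and still no colour has 9.
One more bead lands in a colour already at 8, so 89 draws are enough and 88 are not.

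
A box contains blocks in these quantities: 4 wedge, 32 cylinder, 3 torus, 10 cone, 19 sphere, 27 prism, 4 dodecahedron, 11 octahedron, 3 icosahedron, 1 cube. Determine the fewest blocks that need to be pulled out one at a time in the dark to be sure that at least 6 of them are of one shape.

An adversary could hand out at most 5 blocks per shape (5 shapes run out sooner): 4 + 5 + 3 + 5 + 5 + 5 + 4 + 5 + 3 + 1 = 40 blocks and still no shape has 6.
Pigeonhole: one more block lands in a shape already at 5, so 41 draws are enough and 40 are not.

41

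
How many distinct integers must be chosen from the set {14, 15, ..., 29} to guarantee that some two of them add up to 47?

Group the elements by complementary pair {x, 47−x}: {18,29}, {19,28}, {20,27}, …, giving 6 two-element pairs and 4 integers whose partner 47−x falls outside [14,29].
Treating each of those 10 groups as a pigeonhole, one can pick one integer per group — 10 integers — with no two summing to 47.
The 11th integer lands in an occupied pair, forcing a sum of 47.

11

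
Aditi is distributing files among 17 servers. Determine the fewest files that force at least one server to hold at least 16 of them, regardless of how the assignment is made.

With 255 files one could put exactly 15 in each of the 17 servers, and no server would reach 16.
By pigeonhole, one more file must land in a server that already has 15, giving it 16.
So 17 × 15 + 1 = 256 files are required.

256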